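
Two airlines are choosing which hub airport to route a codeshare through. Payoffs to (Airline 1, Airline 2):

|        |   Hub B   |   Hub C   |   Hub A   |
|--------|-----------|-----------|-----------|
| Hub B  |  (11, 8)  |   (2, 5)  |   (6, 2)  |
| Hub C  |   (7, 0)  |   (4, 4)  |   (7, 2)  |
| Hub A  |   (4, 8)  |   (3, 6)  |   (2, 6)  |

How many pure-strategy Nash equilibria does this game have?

Both Hub B: Airline 1 gets 11 (best alternative 7); Airline 2 gets 8 (best alternative 5). Neither deviates — NE.
Both Hub C: Airline 1 gets 4 (best alternative 3); Airline 2 gets 4 (best alternative 2). Neither deviates — NE.
Both Hub A is not a NE: Airline 1 would switch to Hub C (7 > 2).
No other cell survives both best-response checks, so there are 2 pure NE.

2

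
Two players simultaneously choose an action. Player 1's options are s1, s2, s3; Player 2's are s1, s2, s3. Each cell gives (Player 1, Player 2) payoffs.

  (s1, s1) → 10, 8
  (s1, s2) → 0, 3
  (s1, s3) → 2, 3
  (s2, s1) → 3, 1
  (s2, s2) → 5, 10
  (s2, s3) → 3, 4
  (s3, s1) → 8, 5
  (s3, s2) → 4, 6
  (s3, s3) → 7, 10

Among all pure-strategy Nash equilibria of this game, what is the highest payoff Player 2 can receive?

Both s1 is a pure NE (Player 1: 10 ≥ 8; Player 2: 8 ≥ 3). Player 2 gets 8.
Both s2 is a pure NE (Player 1: 5 ≥ 4; Player 2: 10 ≥ 4). Player 2 gets 10.
Both s3 is a pure NE (Player 1: 7 ≥ 3; Player 2: 10 ≥ 6). Player 2 gets 10.
Every other cell has a profitable deviation for at least one player. Highest of {8, 10, 10} is 10.

10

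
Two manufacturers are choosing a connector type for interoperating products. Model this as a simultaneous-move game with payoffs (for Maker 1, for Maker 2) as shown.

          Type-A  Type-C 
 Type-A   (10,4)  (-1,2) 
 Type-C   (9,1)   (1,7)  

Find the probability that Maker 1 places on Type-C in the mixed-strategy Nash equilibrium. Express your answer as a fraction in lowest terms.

Maker 1's mix p on Type-A must make Maker 2 indifferent between Type-A and Type-C.
Maker 2's payoff from Type-A: 4p + 1(1−p). From Type-C: 2p + 7(1−p).
Set equal: 2p = 6(1−p) → p = 6/8 = 3/4.
Probability on Type-C is 1 − 3/4 = 1/4.

1/4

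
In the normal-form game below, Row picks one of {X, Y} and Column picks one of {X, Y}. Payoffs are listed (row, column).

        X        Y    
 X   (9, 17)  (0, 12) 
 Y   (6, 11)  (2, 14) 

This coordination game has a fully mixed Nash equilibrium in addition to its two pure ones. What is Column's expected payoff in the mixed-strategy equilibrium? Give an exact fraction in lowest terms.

Row mixes with probability p on X, chosen so Column is indifferent: 17p + 11(1−p) = 12p + 14(1−p) gives p = 3/8.
Column's expected payoff is 17·3/8 + 11·5/8 = 53/4.

53/4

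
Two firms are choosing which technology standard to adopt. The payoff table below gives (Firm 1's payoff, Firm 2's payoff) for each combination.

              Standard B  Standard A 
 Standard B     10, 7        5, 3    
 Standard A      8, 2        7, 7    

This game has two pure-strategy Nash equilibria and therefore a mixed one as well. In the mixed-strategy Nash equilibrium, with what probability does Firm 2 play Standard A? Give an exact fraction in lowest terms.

1/2

Firm 2's mix q on Standard B must make Firm 1 indifferent between Standard B and Standard A.
Firm 1's payoff from Standard B: 10q + 5(1−q). From Standard A: 8q + 7(1−q).
Set equal: 2q = 2(1−q) → q = 2/4 = 1/2.
Probability on Standard A is 1 − 1/2 = 1/2.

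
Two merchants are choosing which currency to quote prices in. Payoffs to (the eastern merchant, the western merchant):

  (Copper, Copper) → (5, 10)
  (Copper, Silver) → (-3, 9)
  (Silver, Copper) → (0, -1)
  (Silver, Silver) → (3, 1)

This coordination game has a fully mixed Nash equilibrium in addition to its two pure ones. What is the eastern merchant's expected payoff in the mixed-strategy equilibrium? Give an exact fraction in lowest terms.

The western merchant mixes with probability q on Copper, chosen so the eastern merchant is indifferent: 5q + (-3)(1−q) = 0q + 3(1−q) gives q = 6/11.
The eastern merchant's expected payoff (from either row, since indifferent) is 5·6/11 + (-3)·5/11 = 15/11.

15/11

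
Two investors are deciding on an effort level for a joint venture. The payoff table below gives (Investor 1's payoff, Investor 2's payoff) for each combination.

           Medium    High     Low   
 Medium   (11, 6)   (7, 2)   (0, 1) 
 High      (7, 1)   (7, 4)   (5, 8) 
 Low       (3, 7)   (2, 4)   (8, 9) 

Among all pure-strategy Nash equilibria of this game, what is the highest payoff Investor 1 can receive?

11

Both Medium is a pure NE (Investor 1: 11 ≥ 7; Investor 2: 6 ≥ 2). Investor 1 gets 11.
Both Low is a pure NE (Investor 1: 8 ≥ 5; Investor 2: 9 ≥ 7). Investor 1 gets 8.
Every other cell has a profitable deviation for at least one player. Highest of {11, 8} is 11.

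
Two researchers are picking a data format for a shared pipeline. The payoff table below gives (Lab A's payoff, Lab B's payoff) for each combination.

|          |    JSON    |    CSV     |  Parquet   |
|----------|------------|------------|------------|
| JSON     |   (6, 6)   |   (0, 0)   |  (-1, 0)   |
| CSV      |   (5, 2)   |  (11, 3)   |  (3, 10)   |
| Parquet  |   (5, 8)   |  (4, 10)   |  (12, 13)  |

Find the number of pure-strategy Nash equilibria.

2

Both JSON: Lab A gets 6 (best alternative 5); Lab B gets 6 (best alternative 0). Neither deviates — NE.
Both Parquet: Lab A gets 12 (best alternative 3); Lab B gets 13 (best alternative 10). Neither deviates — NE.
Both CSV is not a NE: Lab B would switch to Parquet (10 > 3).
No other cell survives both best-response checks, so there are 2 pure NE.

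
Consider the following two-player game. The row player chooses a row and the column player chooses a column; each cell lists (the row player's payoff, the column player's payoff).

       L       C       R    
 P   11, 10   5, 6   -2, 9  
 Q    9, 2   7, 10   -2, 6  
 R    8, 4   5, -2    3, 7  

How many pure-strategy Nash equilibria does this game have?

3

(P, L): the row player gets 11 (best alternative 9); the column player gets 10 (best alternative 9). Neither deviates — NE.
(Q, C): the row player gets 7 (best alternative 5); the column player gets 10 (best alternative 6). Neither deviates — NE.
(R, R): the row player gets 3 (best alternative -2); the column player gets 7 (best alternative 4). Neither deviates — NE.
(P, C) is not a NE: the row player would switch to Q (7 > 5).
No other cell survives both best-response checks, so there are 3 pure NE.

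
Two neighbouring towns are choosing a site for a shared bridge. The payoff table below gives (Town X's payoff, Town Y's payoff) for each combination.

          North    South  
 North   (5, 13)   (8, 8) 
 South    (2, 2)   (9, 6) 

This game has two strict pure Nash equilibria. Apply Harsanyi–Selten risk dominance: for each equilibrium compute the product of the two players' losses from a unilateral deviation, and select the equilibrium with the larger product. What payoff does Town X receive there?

5

At both North: Town X loses 5 − 2 = 3 by deviating; Town Y loses 13 − 8 = 5. Product = 3·5 = 15.
At both South: Town X loses 9 − 8 = 1 by deviating; Town Y loses 6 − 2 = 4. Product = 1·4 = 4.
15 > 4, so both North is risk-dominant. Town X's payoff there is 5.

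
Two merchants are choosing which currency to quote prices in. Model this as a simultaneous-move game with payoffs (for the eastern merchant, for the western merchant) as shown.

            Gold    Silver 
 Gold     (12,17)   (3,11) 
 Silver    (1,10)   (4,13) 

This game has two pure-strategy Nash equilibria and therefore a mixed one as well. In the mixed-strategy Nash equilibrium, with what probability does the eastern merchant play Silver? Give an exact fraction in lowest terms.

2/3

The eastern merchant's mix p on Gold must make the western merchant indifferent between Gold and Silver.
The western merchant's payoff from Gold: 17p + 10(1−p). From Silver: 11p + 13(1−p).
Set equal: 6p = 3(1−p) → p = 3/9 = 1/3.
Probability on Silver is 1 − 1/3 = 2/3.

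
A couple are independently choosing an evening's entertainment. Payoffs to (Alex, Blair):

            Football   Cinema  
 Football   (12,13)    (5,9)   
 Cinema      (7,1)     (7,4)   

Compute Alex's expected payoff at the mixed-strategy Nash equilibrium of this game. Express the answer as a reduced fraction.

Blair mixes with probability q on Football, chosen so Alex is indifferent: 12q + 5(1−q) = 7q + 7(1−q) gives q = 2/7.
Alex's expected payoff (from either row, since indifferent) is 12·2/7 + 5·5/7 = 7.

7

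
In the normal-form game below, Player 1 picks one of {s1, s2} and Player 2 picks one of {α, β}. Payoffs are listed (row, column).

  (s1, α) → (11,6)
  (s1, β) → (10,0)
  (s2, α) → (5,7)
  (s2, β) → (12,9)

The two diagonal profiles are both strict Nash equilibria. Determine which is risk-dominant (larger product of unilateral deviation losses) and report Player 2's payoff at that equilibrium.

At (s1, α): Player 1 loses 11 − 5 = 6 by deviating; Player 2 loses 6 − 0 = 6. Product = 6·6 = 36.
At (s2, β): Player 1 loses 12 − 10 = 2 by deviating; Player 2 loses 9 − 7 = 2. Product = 2·2 = 4.
36 > 4, so (s1, α) is risk-dominant. Player 2's payoff there is 6.

6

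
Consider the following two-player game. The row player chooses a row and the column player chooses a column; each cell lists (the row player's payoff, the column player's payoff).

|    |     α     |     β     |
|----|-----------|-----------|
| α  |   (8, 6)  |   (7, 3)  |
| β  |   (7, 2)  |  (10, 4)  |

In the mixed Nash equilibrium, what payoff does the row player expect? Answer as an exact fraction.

31/4

The column player mixes with probability q on α, chosen so the row player is indifferent: 8q + 7(1−q) = 7q + 10(1−q) gives q = 3/4.
The row player's expected payoff (from either row, since indifferent) is 8·3/4 + 7·1/4 = 31/4.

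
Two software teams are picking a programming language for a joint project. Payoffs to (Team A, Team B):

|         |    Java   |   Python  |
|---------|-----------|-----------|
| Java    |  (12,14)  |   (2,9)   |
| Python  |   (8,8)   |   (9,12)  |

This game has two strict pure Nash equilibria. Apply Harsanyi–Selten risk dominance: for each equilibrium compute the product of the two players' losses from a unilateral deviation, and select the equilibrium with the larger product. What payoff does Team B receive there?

12

At both Java: Team A loses 12 − 8 = 4 by deviating; Team B loses 14 − 9 = 5. Product = 4·5 = 20.
At both Python: Team A loses 9 − 2 = 7 by deviating; Team B loses 12 − 8 = 4. Product = 7·4 = 28.
28 > 20, so both Python is risk-dominant. Team B's payoff there is 12.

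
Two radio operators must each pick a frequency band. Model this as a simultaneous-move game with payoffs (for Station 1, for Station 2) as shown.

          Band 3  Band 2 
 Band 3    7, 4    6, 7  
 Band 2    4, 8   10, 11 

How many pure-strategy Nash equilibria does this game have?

Both Band 2: Station 1 gets 10 (best alternative 6); Station 2 gets 11 (best alternative 8). Neither deviates — NE.
Both Band 3 is not a NE: Station 2 would switch to Band 2 (7 > 4).
No other cell survives both best-response checks, so there is 1 pure NE.

1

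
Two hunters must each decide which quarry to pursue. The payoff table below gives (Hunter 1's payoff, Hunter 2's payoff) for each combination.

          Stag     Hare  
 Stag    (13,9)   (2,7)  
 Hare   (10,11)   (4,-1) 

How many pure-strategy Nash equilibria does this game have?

1

Both Stag: Hunter 1 gets 13 (best alternative 10); Hunter 2 gets 9 (best alternative 7). Neither deviates — NE.
Both Hare is not a NE: Hunter 2 would switch to Stag (11 > -1).
No other cell survives both best-response checks, so there is 1 pure NE.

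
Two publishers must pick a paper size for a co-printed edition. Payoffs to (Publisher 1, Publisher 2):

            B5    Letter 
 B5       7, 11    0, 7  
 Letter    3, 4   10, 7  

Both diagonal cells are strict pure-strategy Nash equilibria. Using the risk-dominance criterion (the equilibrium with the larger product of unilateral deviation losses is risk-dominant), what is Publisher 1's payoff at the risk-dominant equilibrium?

10

At both B5: Publisher 1 loses 7 − 3 = 4 by deviating; Publisher 2 loses 11 − 7 = 4. Product = 4·4 = 16.
At both Letter: Publisher 1 loses 10 − 0 = 10 by deviating; Publisher 2 loses 7 − 4 = 3. Product = 10·3 = 30.
30 > 16, so both Letter is risk-dominant. Publisher 1's payoff there is 10.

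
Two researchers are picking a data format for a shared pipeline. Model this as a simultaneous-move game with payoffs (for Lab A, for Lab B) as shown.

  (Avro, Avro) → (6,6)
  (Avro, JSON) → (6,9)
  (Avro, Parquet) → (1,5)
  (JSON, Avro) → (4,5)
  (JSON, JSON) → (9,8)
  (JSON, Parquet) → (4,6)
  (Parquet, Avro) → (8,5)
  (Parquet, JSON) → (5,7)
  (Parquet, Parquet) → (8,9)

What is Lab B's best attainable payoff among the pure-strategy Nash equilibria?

Both JSON is a pure NE (Lab A: 9 ≥ 6; Lab B: 8 ≥ 6). Lab B gets 8.
Both Parquet is a pure NE (Lab A: 8 ≥ 4; Lab B: 9 ≥ 7). Lab B gets 9.
Every other cell has a profitable deviation for at least one player. Highest of {8, 9} is 9.

9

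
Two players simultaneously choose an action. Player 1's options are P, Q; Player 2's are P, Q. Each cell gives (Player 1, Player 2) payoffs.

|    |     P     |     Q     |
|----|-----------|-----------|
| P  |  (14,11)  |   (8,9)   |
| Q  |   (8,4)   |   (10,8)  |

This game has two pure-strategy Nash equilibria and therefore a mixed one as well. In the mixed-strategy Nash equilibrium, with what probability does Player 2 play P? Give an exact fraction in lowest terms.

1/4

Player 2's mix q on P must make Player 1 indifferent between P and Q.
Player 1's payoff from P: 14q + 8(1−q). From Q: 8q + 10(1−q).
Set equal: 6q = 2(1−q) → q = 2/8 = 1/4.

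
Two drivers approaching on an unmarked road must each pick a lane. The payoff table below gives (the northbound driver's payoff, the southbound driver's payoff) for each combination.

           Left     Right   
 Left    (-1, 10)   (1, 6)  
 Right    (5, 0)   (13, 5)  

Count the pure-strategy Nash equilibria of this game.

Both Right: the northbound driver gets 13 (best alternative 1); the southbound driver gets 5 (best alternative 0). Neither deviates — NE.
Both Left is not a NE: the northbound driver would switch to Right (5 > -1).
No other cell survives both best-response checks, so there is 1 pure NE.

1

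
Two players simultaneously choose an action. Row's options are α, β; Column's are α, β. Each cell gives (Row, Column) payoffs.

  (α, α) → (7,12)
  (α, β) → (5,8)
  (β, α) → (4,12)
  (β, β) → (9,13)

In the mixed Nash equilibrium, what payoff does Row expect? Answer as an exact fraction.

Column mixes with probability q on α, chosen so Row is indifferent: 7q + 5(1−q) = 4q + 9(1−q) gives q = 4/7.
Row's expected payoff (from either row, since indifferent) is 7·4/7 + 5·3/7 = 43/7.

43/7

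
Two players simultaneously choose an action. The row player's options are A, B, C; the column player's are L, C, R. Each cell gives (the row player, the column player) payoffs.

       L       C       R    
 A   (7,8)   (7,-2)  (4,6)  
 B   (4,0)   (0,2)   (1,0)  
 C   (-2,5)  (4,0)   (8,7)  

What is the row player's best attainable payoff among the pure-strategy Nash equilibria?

(A, L) is a pure NE (the row player: 7 ≥ 4; the column player: 8 ≥ 6). The row player gets 7.
(C, R) is a pure NE (the row player: 8 ≥ 4; the column player: 7 ≥ 5). The row player gets 8.
Every other cell has a profitable deviation for at least one player. Highest of {7, 8} is 8.

8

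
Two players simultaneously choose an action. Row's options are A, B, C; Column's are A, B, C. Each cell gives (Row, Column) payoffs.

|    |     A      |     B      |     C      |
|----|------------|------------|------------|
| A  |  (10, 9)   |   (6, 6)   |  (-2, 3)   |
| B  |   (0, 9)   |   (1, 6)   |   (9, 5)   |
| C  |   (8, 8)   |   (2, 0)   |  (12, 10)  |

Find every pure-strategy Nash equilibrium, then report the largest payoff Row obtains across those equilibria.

Both A is a pure NE (Row: 10 ≥ 8; Column: 9 ≥ 6). Row gets 10.
Both C is a pure NE (Row: 12 ≥ 9; Column: 10 ≥ 8). Row gets 12.
Every other cell has a profitable deviation for at least one player. Highest of {10, 12} is 12.

12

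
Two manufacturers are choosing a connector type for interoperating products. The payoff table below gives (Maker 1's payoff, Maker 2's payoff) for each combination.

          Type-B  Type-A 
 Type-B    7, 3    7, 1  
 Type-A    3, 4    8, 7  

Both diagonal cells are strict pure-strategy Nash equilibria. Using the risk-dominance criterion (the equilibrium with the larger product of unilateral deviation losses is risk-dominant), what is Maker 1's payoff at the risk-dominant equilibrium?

At both Type-B: Maker 1 loses 7 − 3 = 4 by deviating; Maker 2 loses 3 − 1 = 2. Product = 4·2 = 8.
At both Type-A: Maker 1 loses 8 − 7 = 1 by deviating; Maker 2 loses 7 − 4 = 3. Product = 1·3 = 3.
8 > 3, so both Type-B is risk-dominant. Maker 1's payoff there is 7.

7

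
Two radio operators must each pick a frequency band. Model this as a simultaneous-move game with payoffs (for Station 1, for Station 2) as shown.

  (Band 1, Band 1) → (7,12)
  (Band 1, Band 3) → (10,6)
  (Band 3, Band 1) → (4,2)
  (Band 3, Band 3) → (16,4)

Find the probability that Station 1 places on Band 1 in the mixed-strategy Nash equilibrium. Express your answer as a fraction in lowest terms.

Station 1's mix p on Band 1 must make Station 2 indifferent between Band 1 and Band 3.
Station 2's payoff from Band 1: 12p + 2(1−p). From Band 3: 6p + 4(1−p).
Set equal: 6p = 2(1−p) → p = 2/8 = 1/4.

1/4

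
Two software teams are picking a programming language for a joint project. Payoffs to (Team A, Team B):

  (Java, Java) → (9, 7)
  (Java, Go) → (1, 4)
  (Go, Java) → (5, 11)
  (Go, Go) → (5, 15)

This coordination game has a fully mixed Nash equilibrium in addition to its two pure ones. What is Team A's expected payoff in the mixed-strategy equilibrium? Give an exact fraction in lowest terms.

Team B mixes with probability q on Java, chosen so Team A is indifferent: 9q + 1(1−q) = 5q + 5(1−q) gives q = 1/2.
Team A's expected payoff (from either row, since indifferent) is 9·1/2 + 1·1/2 = 5.

5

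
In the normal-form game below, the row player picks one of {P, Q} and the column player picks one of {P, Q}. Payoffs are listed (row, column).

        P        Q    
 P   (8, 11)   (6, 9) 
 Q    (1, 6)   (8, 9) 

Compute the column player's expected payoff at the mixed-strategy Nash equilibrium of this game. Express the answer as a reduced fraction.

9

The row player mixes with probability p on P, chosen so the column player is indifferent: 11p + 6(1−p) = 9p + 9(1−p) gives p = 3/5.
The column player's expected payoff is 11·3/5 + 6·2/5 = 9.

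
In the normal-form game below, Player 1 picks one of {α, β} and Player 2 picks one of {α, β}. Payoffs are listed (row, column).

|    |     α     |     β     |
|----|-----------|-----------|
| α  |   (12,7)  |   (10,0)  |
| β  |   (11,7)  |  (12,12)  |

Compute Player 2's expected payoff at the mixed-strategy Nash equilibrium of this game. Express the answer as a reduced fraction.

7

Player 1 mixes with probability p on α, chosen so Player 2 is indifferent: 7p + 7(1−p) = 0p + 12(1−p) gives p = 5/12.
Player 2's expected payoff is 7·5/12 + 7·7/12 = 7.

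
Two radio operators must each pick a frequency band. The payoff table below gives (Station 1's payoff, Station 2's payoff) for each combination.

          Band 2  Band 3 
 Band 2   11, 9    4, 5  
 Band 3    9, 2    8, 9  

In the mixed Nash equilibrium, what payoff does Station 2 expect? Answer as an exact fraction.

71/11

Station 1 mixes with probability p on Band 2, chosen so Station 2 is indifferent: 9p + 2(1−p) = 5p + 9(1−p) gives p = 7/11.
Station 2's expected payoff is 9·7/11 + 2·4/11 = 71/11.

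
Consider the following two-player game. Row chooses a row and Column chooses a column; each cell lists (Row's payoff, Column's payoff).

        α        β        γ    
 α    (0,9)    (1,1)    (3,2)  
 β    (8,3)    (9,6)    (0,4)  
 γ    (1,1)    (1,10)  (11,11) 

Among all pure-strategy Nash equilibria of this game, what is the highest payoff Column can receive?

Both β is a pure NE (Row: 9 ≥ 1; Column: 6 ≥ 4). Column gets 6.
Both γ is a pure NE (Row: 11 ≥ 3; Column: 11 ≥ 10). Column gets 11.
Every other cell has a profitable deviation for at least one player. Highest of {6, 11} is 11.

11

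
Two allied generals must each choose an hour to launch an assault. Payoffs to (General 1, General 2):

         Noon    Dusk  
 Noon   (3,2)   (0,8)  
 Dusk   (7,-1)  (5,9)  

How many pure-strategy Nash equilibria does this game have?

1

Both Dusk: General 1 gets 5 (best alternative 0); General 2 gets 9 (best alternative -1). Neither deviates — NE.
Both Noon is not a NE: General 1 would switch to Dusk (7 > 3).
No other cell survives both best-response checks, so there is 1 pure NE.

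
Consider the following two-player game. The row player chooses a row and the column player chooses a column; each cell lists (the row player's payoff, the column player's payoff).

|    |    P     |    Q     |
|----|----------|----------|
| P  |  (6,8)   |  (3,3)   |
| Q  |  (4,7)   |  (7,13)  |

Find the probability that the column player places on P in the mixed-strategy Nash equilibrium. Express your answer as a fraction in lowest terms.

2/3

The column player's mix q on P must make the row player indifferent between P and Q.
The row player's payoff from P: 6q + 3(1−q). From Q: 4q + 7(1−q).
Set equal: 2q = 4(1−q) → q = 4/6 = 2/3.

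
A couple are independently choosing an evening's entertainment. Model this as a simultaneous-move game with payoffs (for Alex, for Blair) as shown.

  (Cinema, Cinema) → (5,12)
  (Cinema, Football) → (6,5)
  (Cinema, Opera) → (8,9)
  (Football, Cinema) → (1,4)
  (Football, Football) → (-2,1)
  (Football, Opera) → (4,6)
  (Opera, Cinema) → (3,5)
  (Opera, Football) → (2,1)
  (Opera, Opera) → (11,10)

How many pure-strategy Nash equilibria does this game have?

2

Both Cinema: Alex gets 5 (best alternative 3); Blair gets 12 (best alternative 9). Neither deviates — NE.
Both Opera: Alex gets 11 (best alternative 8); Blair gets 10 (best alternative 5). Neither deviates — NE.
Both Football is not a NE: Alex would switch to Cinema (6 > -2).
No other cell survives both best-response checks, so there are 2 pure NE.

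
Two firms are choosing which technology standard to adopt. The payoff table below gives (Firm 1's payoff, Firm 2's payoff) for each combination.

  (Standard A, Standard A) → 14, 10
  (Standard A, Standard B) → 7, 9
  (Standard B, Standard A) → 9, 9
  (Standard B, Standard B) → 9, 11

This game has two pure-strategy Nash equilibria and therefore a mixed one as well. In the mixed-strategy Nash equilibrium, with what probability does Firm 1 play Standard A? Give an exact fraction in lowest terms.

2/3

Firm 1's mix p on Standard A must make Firm 2 indifferent between Standard A and Standard B.
Firm 2's payoff from Standard A: 10p + 9(1−p). From Standard B: 9p + 11(1−p).
Set equal: 1p = 2(1−p) → p = 2/3.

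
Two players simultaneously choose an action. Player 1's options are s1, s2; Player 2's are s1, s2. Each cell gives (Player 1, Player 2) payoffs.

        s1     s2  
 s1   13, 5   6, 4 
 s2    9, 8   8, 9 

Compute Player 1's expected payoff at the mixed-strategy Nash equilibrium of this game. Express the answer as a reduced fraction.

Player 2 mixes with probability q on s1, chosen so Player 1 is indifferent: 13q + 6(1−q) = 9q + 8(1−q) gives q = 1/3.
Player 1's expected payoff (from either row, since indifferent) is 13·1/3 + 6·2/3 = 25/3.

25/3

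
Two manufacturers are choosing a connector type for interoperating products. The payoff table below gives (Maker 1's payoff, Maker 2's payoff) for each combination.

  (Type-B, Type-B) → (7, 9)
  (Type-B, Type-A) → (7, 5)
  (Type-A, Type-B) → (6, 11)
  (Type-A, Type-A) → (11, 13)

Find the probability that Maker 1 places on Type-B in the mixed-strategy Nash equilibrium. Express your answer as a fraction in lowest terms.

Maker 1's mix p on Type-B must make Maker 2 indifferent between Type-B and Type-A.
Maker 2's payoff from Type-B: 9p + 11(1−p). From Type-A: 5p + 13(1−p).
Set equal: 4p = 2(1−p) → p = 2/6 = 1/3.

1/3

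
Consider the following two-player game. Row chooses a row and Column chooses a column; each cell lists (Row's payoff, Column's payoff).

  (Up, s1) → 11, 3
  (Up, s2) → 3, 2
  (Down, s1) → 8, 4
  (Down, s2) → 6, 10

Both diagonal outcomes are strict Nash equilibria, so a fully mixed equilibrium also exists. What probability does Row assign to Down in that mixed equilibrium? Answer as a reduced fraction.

Row's mix p on Up must make Column indifferent between s1 and s2.
Column's payoff from s1: 3p + 4(1−p). From s2: 2p + 10(1−p).
Set equal: 1p = 6(1−p) → p = 6/7.
Probability on Down is 1 − 6/7 = 1/7.

1/7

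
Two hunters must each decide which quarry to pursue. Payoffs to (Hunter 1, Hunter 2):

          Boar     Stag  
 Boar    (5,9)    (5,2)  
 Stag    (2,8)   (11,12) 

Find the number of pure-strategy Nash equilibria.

2

Both Boar: Hunter 1 gets 5 (best alternative 2); Hunter 2 gets 9 (best alternative 2). Neither deviates — NE.
Both Stag: Hunter 1 gets 11 (best alternative 5); Hunter 2 gets 12 (best alternative 8). Neither deviates — NE.
(Boar, Stag) is not a NE: Hunter 1 would switch to Stag (11 > 5).
No other cell survives both best-response checks, so there are 2 pure NE.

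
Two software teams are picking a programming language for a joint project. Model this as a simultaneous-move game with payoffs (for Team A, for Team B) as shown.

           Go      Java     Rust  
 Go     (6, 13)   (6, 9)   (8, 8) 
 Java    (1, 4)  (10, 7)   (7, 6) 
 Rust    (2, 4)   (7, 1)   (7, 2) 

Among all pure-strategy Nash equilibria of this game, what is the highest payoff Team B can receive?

Both Go is a pure NE (Team A: 6 ≥ 2; Team B: 13 ≥ 9). Team B gets 13.
Both Java is a pure NE (Team A: 10 ≥ 7; Team B: 7 ≥ 6). Team B gets 7.
Every other cell has a profitable deviation for at least one player. Highest of {13, 7} is 13.

13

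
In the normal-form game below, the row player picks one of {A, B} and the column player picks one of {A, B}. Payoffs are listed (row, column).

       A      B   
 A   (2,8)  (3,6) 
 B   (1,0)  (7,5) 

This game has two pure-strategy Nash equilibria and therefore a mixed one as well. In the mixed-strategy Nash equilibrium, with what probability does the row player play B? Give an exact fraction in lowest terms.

The row player's mix p on A must make the column player indifferent between A and B.
The column player's payoff from A: 8p + 0(1−p). From B: 6p + 5(1−p).
Set equal: 2p = 5(1−p) → p = 5/7.
Probability on B is 1 − 5/7 = 2/7.

2/7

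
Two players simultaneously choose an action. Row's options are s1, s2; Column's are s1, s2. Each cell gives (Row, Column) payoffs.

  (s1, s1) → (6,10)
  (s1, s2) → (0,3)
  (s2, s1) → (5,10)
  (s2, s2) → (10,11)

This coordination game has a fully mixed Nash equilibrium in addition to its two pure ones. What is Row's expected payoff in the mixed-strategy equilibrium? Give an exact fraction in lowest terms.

Column mixes with probability q on s1, chosen so Row is indifferent: 6q + 0(1−q) = 5q + 10(1−q) gives q = 10/11.
Row's expected payoff (from either row, since indifferent) is 6·10/11 + 0·1/11 = 60/11.

60/11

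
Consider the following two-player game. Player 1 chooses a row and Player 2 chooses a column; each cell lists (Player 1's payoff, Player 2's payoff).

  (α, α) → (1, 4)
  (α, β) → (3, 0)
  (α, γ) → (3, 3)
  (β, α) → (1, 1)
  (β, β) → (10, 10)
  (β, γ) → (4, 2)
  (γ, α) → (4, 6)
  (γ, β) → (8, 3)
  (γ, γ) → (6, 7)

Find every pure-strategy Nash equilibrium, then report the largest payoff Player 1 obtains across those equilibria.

10

Both β is a pure NE (Player 1: 10 ≥ 8; Player 2: 10 ≥ 2). Player 1 gets 10.
Both γ is a pure NE (Player 1: 6 ≥ 4; Player 2: 7 ≥ 6). Player 1 gets 6.
Every other cell has a profitable deviation for at least one player. Highest of {10, 6} is 10.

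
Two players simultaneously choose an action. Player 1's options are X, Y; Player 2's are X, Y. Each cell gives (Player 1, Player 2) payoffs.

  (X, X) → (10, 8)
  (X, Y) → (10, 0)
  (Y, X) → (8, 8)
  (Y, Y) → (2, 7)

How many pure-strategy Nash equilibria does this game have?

Both X: Player 1 gets 10 (best alternative 8); Player 2 gets 8 (best alternative 0). Neither deviates — NE.
Both Y is not a NE: Player 1 would switch to X (10 > 2).
No other cell survives both best-response checks, so there is 1 pure NE.

1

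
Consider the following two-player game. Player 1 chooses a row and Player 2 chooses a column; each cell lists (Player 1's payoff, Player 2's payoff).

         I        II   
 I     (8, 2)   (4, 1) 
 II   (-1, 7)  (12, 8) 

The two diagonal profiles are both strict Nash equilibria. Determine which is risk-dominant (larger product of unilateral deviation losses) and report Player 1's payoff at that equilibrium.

At both I: Player 1 loses 8 − (-1) = 9 by deviating; Player 2 loses 2 − 1 = 1. Product = 9·1 = 9.
At both II: Player 1 loses 12 − 4 = 8 by deviating; Player 2 loses 8 − 7 = 1. Product = 8·1 = 8.
9 > 8, so both I is risk-dominant. Player 1's payoff there is 8.

8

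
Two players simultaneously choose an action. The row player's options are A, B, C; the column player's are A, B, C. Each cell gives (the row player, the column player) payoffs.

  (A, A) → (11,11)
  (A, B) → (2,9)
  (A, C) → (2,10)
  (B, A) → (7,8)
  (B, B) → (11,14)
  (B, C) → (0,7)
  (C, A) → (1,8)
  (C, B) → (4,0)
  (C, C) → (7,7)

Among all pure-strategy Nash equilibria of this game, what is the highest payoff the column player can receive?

14

Both A is a pure NE (the row player: 11 ≥ 7; the column player: 11 ≥ 10). The column player gets 11.
Both B is a pure NE (the row player: 11 ≥ 4; the column player: 14 ≥ 8). The column player gets 14.
Every other cell has a profitable deviation for at least one player. Highest of {11, 14} is 14.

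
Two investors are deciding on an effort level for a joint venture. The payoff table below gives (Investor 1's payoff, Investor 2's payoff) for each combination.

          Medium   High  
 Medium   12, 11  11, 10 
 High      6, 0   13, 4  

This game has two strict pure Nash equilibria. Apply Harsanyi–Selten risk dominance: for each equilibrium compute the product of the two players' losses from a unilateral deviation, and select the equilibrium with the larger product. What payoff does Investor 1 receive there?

At both Medium: Investor 1 loses 12 − 6 = 6 by deviating; Investor 2 loses 11 − 10 = 1. Product = 6·1 = 6.
At both High: Investor 1 loses 13 − 11 = 2 by deviating; Investor 2 loses 4 − 0 = 4. Product = 2·4 = 8.
8 > 6, so both High is risk-dominant. Investor 1's payoff there is 13.

13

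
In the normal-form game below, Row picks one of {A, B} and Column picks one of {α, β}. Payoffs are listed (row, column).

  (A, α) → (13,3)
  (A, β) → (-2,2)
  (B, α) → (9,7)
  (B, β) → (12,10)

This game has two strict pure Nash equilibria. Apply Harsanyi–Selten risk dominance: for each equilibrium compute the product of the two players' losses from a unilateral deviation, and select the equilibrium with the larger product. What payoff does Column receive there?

At (A, α): Row loses 13 − 9 = 4 by deviating; Column loses 3 − 2 = 1. Product = 4·1 = 4.
At (B, β): Row loses 12 − (-2) = 14 by deviating; Column loses 10 − 7 = 3. Product = 14·3 = 42.
42 > 4, so (B, β) is risk-dominant. Column's payoff there is 10.

10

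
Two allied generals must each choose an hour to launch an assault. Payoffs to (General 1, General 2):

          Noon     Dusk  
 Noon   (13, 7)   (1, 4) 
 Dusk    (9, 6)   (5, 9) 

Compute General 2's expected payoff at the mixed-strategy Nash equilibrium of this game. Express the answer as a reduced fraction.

13/2

General 1 mixes with probability p on Noon, chosen so General 2 is indifferent: 7p + 6(1−p) = 4p + 9(1−p) gives p = 1/2.
General 2's expected payoff is 7·1/2 + 6·1/2 = 13/2.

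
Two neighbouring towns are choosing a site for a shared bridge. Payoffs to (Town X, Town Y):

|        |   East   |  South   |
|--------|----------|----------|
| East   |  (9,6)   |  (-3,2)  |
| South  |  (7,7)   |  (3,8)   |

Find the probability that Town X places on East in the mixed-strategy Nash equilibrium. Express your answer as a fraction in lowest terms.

Town X's mix p on East must make Town Y indifferent between East and South.
Town Y's payoff from East: 6p + 7(1−p). From South: 2p + 8(1−p).
Set equal: 4p = 1(1−p) → p = 1/5.

1/5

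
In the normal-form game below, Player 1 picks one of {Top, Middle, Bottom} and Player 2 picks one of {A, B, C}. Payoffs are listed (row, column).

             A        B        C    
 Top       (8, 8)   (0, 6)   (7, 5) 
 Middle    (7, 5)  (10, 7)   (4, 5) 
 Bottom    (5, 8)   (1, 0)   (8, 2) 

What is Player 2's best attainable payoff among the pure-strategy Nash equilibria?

8

(Top, A) is a pure NE (Player 1: 8 ≥ 7; Player 2: 8 ≥ 6). Player 2 gets 8.
(Middle, B) is a pure NE (Player 1: 10 ≥ 1; Player 2: 7 ≥ 5). Player 2 gets 7.
Every other cell has a profitable deviation for at least one player. Highest of {8, 7} is 8.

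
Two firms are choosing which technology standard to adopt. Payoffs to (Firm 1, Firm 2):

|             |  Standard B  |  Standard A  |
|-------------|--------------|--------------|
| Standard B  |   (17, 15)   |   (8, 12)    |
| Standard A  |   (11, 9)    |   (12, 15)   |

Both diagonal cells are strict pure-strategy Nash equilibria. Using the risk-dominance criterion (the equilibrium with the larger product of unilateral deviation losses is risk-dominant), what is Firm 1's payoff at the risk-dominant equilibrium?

At both Standard B: Firm 1 loses 17 − 11 = 6 by deviating; Firm 2 loses 15 − 12 = 3. Product = 6·3 = 18.
At both Standard A: Firm 1 loses 12 − 8 = 4 by deviating; Firm 2 loses 15 − 9 = 6. Product = 4·6 = 24.
24 > 18, so both Standard A is risk-dominant. Firm 1's payoff there is 12.

12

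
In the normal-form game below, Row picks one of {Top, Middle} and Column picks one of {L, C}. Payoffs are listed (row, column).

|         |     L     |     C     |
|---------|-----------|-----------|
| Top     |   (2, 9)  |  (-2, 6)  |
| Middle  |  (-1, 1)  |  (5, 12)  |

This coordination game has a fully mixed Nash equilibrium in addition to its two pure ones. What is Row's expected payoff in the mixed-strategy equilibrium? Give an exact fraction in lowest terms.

Column mixes with probability q on L, chosen so Row is indifferent: 2q + (-2)(1−q) = (-1)q + 5(1−q) gives q = 7/10.
Row's expected payoff (from either row, since indifferent) is 2·7/10 + (-2)·3/10 = 4/5.

4/5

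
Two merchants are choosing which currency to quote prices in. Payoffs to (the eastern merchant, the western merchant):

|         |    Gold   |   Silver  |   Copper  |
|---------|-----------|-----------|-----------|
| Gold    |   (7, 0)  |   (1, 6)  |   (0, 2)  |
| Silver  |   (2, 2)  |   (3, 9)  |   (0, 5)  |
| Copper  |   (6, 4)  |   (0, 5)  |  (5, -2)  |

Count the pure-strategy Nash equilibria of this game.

1

Both Silver: the eastern merchant gets 3 (best alternative 1); the western merchant gets 9 (best alternative 5). Neither deviates — NE.
Both Copper is not a NE: the western merchant would switch to Silver (5 > -2).
No other cell survives both best-response checks, so there is 1 pure NE.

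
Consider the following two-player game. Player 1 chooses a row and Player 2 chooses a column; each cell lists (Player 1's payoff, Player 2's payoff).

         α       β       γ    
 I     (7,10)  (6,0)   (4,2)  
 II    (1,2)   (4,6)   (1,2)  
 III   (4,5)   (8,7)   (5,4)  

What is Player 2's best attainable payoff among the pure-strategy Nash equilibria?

(I, α) is a pure NE (Player 1: 7 ≥ 4; Player 2: 10 ≥ 2). Player 2 gets 10.
(III, β) is a pure NE (Player 1: 8 ≥ 6; Player 2: 7 ≥ 5). Player 2 gets 7.
Every other cell has a profitable deviation for at least one player. Highest of {10, 7} is 10.

10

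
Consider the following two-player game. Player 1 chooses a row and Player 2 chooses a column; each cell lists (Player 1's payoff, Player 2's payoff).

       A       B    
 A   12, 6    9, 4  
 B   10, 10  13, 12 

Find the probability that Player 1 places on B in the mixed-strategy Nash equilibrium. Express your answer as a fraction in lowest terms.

1/2

Player 1's mix p on A must make Player 2 indifferent between A and B.
Player 2's payoff from A: 6p + 10(1−p). From B: 4p + 12(1−p).
Set equal: 2p = 2(1−p) → p = 2/4 = 1/2.
Probability on B is 1 − 1/2 = 1/2.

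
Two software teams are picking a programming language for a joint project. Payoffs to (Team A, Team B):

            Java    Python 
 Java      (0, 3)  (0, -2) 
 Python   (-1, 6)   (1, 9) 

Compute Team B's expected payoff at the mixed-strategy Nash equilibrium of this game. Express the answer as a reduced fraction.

Team A mixes with probability p on Java, chosen so Team B is indifferent: 3p + 6(1−p) = (-2)p + 9(1−p) gives p = 3/8.
Team B's expected payoff is 3·3/8 + 6·5/8 = 39/8.

39/8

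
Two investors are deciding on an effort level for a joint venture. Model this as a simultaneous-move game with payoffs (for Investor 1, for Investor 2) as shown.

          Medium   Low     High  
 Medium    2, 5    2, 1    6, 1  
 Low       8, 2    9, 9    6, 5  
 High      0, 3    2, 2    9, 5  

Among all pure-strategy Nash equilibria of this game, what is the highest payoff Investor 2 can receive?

Both Low is a pure NE (Investor 1: 9 ≥ 2; Investor 2: 9 ≥ 5). Investor 2 gets 9.
Both High is a pure NE (Investor 1: 9 ≥ 6; Investor 2: 5 ≥ 3). Investor 2 gets 5.
Every other cell has a profitable deviation for at least one player. Highest of {9, 5} is 9.

9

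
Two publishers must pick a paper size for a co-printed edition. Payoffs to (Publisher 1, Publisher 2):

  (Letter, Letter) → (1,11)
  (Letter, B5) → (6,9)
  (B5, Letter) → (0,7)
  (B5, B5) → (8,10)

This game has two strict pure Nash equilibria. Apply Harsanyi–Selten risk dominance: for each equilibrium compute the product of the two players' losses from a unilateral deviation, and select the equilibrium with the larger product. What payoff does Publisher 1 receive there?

At both Letter: Publisher 1 loses 1 − 0 = 1 by deviating; Publisher 2 loses 11 − 9 = 2. Product = 1·2 = 2.
At both B5: Publisher 1 loses 8 − 6 = 2 by deviating; Publisher 2 loses 10 − 7 = 3. Product = 2·3 = 6.
6 > 2, so both B5 is risk-dominant. Publisher 1's payoff there is 8.

8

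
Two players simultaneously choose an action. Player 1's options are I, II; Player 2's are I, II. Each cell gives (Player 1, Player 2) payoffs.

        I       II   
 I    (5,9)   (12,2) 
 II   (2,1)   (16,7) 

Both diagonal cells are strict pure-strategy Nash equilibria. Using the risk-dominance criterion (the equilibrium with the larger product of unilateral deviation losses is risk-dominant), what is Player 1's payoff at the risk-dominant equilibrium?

At both I: Player 1 loses 5 − 2 = 3 by deviating; Player 2 loses 9 − 2 = 7. Product = 3·7 = 21.
At both II: Player 1 loses 16 − 12 = 4 by deviating; Player 2 loses 7 − 1 = 6. Product = 4·6 = 24.
24 > 21, so both II is risk-dominant. Player 1's payoff there is 16.

16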